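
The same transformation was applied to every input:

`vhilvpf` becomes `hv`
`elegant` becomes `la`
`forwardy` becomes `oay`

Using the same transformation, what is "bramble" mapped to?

What's happening: keep one character in every 3, starting at position 2 (positions 2nd, 5th, 8th, ...).
On "bramble" that produces "rb".

rb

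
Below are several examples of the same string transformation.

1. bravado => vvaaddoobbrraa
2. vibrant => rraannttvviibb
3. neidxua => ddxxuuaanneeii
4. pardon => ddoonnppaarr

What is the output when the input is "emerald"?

The rule is to move the first 3 characters to the end (rotate left by 3), then double every character.
Working it through for "emerald": intermediate "raldeme", final "rraallddeemmee".

rraallddeemmee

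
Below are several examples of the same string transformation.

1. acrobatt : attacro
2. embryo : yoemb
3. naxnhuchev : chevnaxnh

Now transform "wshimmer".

What's happening: swap the front and back halves of the string, then delete the first character.
Working it through for "wshimmer": intermediate "mmerwshi", final "merwshi".
(Check on "naxnhuchev": → "uchevnaxnh" → "chevnaxnh" ✓)

merwshi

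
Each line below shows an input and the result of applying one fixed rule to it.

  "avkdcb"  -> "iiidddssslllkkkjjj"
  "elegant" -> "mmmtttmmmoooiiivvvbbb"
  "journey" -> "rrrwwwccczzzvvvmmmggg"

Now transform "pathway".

The transformation: repeat every character 3 times, then shift every letter 8 places forward in the alphabet (wrapping around).
Applying that to "pathway" gives "xxxiiibbbpppeeeiiiggg".
(Check on "avkdcb": → "aaavvvkkkdddcccbbb" → "iiidddssslllkkkjjj" ✓)

xxxiiibbbpppeeeiiiggg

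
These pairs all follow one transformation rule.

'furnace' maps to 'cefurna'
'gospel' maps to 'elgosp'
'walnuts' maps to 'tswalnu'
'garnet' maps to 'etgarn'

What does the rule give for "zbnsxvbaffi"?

The pattern: move the last 2 characters to the front (rotate right by 2).
On "zbnsxvbaffi" that produces "fizbnsxvbaf".

fizbnsxvbaf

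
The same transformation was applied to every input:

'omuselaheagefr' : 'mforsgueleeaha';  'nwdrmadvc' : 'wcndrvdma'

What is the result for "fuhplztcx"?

Each output is the input with this applied: swap each adjacent pair of characters (1↔2, 3↔4, ...), then take characters alternately from the front and the back (1st, last, 2nd, 2nd-last, ...).
Applying both steps to "fuhplztcx": "ufphzlctx", then "uxftpchlz".

uxftpchlz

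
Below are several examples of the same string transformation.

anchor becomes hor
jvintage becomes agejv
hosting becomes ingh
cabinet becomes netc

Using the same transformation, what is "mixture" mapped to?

Rule — move the last 3 characters to the front (rotate right by 3), then delete the last 3 characters.
For "mixture", step one produces "uremixt"; step two turns that into "urem".

urem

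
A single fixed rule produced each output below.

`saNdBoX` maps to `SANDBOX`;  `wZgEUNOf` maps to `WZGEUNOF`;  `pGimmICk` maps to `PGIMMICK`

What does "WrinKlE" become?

WRINKLE

The rule is to convert every letter to uppercase.
So "WrinKlE" becomes "WRINKLE".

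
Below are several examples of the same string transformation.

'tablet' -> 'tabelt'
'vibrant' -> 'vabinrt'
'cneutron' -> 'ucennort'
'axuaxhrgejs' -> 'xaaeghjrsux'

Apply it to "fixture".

What's happening: sort the characters into alphabetical order, then move the last character to the front.
Starting from "fixture": after the first operation, "efirtux"; after the second, "xefirtu".

xefirtu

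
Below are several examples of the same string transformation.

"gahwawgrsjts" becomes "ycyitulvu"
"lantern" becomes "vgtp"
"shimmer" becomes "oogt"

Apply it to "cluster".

uvgt

The pattern: shift every letter 2 places forward in the alphabet (wrapping around), then delete the first 3 characters.
For "cluster" the result is "uvgt".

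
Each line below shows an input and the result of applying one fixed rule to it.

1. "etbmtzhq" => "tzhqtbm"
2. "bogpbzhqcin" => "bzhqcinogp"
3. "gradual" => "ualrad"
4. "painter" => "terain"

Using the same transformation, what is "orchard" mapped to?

ardrch

Looking at the pairs, the operation is to delete the first character, then move the first 3 characters to the end (rotate left by 3).
Working it through for "orchard": intermediate "rchard", final "ardrch".
(Check on "etbmtzhq": → "tbmtzhq" → "tzhqtbm" ✓)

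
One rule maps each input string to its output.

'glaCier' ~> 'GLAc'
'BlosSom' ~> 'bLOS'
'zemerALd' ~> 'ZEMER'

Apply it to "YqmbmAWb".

yQMBM

Looking at the pairs, the operation is to flip the case of every letter, then delete the last 3 characters.
On "YqmbmAWb": the first step gives "yQMBMawB", and the second then gives "yQMBM".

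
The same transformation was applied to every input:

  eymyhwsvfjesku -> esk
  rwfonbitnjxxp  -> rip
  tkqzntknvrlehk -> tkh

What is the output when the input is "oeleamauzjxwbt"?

oab

In each case the input is transformed by: keep one character in every 3, starting at position 1 (positions 1st, 4th, 7th, ...), then keep every other character starting from the first (positions 1st, 3rd, 5th, ...).
Working it through for "oeleamauzjxwbt": intermediate "oeajb", final "oab".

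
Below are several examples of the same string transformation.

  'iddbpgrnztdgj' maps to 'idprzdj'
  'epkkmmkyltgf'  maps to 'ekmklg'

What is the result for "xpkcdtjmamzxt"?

Each output is the input with this applied: keep every other character starting from the first (positions 1st, 3rd, 5th, ...).
For "xpkcdtjmamzxt" the result is "xkdjazt".

xkdjazt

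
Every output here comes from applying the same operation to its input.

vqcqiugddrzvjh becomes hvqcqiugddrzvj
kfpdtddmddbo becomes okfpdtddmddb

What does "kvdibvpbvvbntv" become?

vkvdibvpbvvbnt

Looking at the pairs, the operation is to move the last character to the front.
Applying that to "kvdibvpbvvbntv" gives "vkvdibvpbvvbnt".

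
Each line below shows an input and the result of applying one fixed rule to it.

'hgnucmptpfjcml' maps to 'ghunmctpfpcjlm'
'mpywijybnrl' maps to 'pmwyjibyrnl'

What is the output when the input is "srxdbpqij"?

The transformation: swap each adjacent pair of characters (1↔2, 3↔4, ...).
Applying that to "srxdbpqij" gives "rsdxpbiqj".

rsdxpbiqj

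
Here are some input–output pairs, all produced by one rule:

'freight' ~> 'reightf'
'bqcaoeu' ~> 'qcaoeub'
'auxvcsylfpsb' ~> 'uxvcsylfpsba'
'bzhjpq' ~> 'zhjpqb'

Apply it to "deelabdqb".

eelabdqbd

Rule — move the first character to the end.
For "deelabdqb" the result is "eelabdqbd".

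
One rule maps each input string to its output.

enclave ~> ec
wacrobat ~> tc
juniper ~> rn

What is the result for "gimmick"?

In each case the input is transformed by: move the last 3 characters to the front (rotate right by 3), then keep one character in every 3, starting at position 3 (positions 3rd, 6th, 9th, ...).
Working it through for "gimmick": intermediate "ickgimm", final "km".

km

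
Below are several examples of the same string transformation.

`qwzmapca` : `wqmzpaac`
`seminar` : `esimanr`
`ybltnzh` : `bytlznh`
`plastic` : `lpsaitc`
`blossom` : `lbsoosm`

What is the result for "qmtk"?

mqkt

In each case the input is transformed by: swap each adjacent pair of characters (1↔2, 3↔4, ...).
Applying that to "qmtk" gives "mqkt".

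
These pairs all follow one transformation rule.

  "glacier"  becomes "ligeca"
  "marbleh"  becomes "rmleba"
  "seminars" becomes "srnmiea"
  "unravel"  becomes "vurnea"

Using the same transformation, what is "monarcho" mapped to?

In each case the input is transformed by: delete the last character, then sort the characters into reverse alphabetical order.
Starting from "monarcho": after the first operation, "monarch"; after the second, "ronmhca".

ronmhca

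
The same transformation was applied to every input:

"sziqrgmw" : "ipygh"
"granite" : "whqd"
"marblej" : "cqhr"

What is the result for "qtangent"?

gjqdw

Each output is the input with this applied: shift every letter 10 places backward in the alphabet (wrapping around), then delete the last 3 characters.
Starting from "qtangent": after the first operation, "gjqdwudj"; after the second, "gjqdw".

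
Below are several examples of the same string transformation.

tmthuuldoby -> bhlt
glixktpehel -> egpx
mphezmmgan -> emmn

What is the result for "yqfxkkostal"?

aoxy

Rule — keep one character in every 3, starting at position 1 (positions 1st, 4th, 7th, ...), then sort the characters into alphabetical order.
For "yqfxkkostal" the result is "aoxy".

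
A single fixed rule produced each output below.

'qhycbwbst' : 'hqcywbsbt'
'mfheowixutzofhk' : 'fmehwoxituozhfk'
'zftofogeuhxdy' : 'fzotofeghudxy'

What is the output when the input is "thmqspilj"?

htqmpslij

Each output is the input with this applied: swap each adjacent pair of characters (1↔2, 3↔4, ...).
Doing the same to "thmqspilj": "htqmpslij".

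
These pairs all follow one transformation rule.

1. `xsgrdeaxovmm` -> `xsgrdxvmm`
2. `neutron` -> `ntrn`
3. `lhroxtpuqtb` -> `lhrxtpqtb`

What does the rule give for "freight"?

frght

The rule is to remove every vowel.
Doing the same to "freight": "frght".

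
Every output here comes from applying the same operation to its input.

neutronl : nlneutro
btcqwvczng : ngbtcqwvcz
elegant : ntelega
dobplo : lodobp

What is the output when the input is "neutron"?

Looking at the pairs, the operation is to move the last 2 characters to the front (rotate right by 2).
So "neutron" becomes "onneutr".

onneutr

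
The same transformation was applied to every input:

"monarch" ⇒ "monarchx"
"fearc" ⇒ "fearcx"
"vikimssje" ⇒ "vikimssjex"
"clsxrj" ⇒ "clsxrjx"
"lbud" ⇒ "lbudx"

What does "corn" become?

Each output is the input with this applied: append "x".
On "corn" that produces "cornx".

cornx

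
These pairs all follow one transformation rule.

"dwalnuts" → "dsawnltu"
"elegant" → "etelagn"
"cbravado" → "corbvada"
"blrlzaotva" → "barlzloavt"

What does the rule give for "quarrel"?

What's happening: move the last character to the front, then swap each adjacent pair of characters (1↔2, 3↔4, ...).
Starting from "quarrel": after the first operation, "lquarre"; after the second, "qlaurre".

qlaurre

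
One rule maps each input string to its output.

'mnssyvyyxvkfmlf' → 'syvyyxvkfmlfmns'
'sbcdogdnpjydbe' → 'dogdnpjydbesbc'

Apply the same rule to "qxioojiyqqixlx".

What's happening: move the first 3 characters to the end (rotate left by 3).
Applying that to "qxioojiyqqixlx" gives "oojiyqqixlxqxi".

oojiyqqixlxqxi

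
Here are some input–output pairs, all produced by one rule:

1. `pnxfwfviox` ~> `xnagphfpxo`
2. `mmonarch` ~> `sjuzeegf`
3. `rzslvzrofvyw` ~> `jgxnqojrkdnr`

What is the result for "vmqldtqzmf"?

lirexneidv

In each case the input is transformed by: shift every letter 8 places backward in the alphabet (wrapping around), then swap the front and back halves of the string.
Starting from "vmqldtqzmf": after the first operation, "neidvlirex"; after the second, "lirexneidv".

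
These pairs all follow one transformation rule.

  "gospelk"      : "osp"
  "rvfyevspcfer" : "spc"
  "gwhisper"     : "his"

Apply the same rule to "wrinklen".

Looking at the pairs, the operation is to move the last 3 characters to the front (rotate right by 3), then keep only the last 3 characters.
Applying both steps to "wrinklen": "lenwrink", then "ink".

ink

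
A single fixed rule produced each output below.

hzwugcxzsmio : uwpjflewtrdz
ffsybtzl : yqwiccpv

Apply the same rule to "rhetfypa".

cvmxoebq

The rule is to shift every letter 3 places backward in the alphabet (wrapping around), then swap the front and back halves of the string.
Doing the same to "rhetfypa": "cvmxoebq".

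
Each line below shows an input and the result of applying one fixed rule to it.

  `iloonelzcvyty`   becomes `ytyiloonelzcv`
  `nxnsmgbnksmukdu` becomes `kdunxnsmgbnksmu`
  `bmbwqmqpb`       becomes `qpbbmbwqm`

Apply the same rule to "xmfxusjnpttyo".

tyoxmfxusjnpt

The transformation: move the last 3 characters to the front (rotate right by 3).
Applying that to "xmfxusjnpttyo" gives "tyoxmfxusjnpt".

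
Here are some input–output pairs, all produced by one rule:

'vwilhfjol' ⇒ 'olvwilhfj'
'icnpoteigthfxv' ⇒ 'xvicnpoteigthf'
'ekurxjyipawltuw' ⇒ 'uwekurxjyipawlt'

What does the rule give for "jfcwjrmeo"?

eojfcwjrm

Looking at the pairs, the operation is to move the last 2 characters to the front (rotate right by 2).
Doing the same to "jfcwjrmeo": "eojfcwjrm".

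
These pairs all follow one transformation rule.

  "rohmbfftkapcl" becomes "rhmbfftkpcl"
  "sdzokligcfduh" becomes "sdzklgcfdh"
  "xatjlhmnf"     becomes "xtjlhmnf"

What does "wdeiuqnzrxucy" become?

wdqnzrxcy

In each case the input is transformed by: remove every vowel.
Doing the same to "wdeiuqnzrxucy": "wdqnzrxcy".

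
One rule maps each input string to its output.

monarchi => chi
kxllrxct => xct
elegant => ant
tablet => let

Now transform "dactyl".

tyl

The transformation: keep only the last 3 characters.
"dactyl" → "tyl".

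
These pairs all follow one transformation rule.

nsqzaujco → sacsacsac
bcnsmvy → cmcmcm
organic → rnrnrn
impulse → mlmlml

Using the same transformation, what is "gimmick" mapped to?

The transformation: keep one character in every 3, starting at position 2 (positions 2nd, 5th, 8th, ...), then write the whole string 3 times in a row.
Starting from "gimmick": after the first operation, "ii"; after the second, "iiiiii".
(Check on "impulse": → "ml" → "mlmlml" ✓)

iiiiii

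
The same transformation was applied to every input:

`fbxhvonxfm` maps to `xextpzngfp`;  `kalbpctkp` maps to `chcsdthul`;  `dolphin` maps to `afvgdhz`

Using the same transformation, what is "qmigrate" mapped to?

In each case the input is transformed by: shift every letter 8 places backward in the alphabet (wrapping around), then move the last 2 characters to the front (rotate right by 2).
Applying that to "qmigrate" gives "lwieayjs".
(Check on "kalbpctkp": → "csdthulch" → "chcsdthul" ✓)

lwieayjs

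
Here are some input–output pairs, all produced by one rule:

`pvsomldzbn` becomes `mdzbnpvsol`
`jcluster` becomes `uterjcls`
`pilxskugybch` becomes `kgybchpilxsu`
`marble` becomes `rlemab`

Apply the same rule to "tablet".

bettal

What's happening: swap the front and back halves of the string, then swap the first and last characters.
"tablet" → "bettal".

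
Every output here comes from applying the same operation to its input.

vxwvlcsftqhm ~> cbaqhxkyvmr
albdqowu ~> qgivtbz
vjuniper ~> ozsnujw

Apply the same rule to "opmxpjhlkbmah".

The pattern: delete the first character, then shift every letter 5 places forward in the alphabet (wrapping around).
On "opmxpjhlkbmah": the first step gives "pmxpjhlkbmah", and the second then gives "urcuomqpgrfm".
(Check on "vxwvlcsftqhm": → "xwvlcsftqhm" → "cbaqhxkyvmr" ✓)

urcuomqpgrfm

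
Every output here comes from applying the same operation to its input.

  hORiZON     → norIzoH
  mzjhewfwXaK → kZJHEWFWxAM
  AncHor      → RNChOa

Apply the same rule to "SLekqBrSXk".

KlEKQbRsxs

The transformation: flip the case of every letter, then swap the first and last characters.
For "SLekqBrSXk", step one produces "slEKQbRsxK"; step two turns that into "KlEKQbRsxs".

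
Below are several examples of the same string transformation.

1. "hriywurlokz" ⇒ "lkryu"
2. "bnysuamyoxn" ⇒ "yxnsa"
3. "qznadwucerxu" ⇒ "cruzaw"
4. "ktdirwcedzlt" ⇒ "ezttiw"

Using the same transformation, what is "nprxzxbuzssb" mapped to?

usbpxx

What's happening: keep every other character starting from the second (positions 2nd, 4th, 6th, ...), then move the first 3 characters to the end (rotate left by 3).
Applying both steps to "nprxzxbuzssb": "pxxusb", then "usbpxx".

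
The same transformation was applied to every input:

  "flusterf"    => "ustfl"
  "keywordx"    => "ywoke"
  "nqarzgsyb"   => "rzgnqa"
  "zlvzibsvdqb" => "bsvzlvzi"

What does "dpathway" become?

athdp

The pattern: delete the last 3 characters, then move the last 3 characters to the front (rotate right by 3).
Starting from "dpathway": after the first operation, "dpath"; after the second, "athdp".
(Check on "nqarzgsyb": → "nqarzg" → "rzgnqa" ✓)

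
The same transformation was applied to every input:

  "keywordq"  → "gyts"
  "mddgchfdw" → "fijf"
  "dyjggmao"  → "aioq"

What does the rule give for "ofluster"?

hwvt

The pattern: shift every letter 2 places forward in the alphabet (wrapping around), then keep every other character starting from the second (positions 2nd, 4th, 6th, ...).
"ofluster" → "hwvt".
(Check on "mddgchfdw": → "offiejhfy" → "fijf" ✓)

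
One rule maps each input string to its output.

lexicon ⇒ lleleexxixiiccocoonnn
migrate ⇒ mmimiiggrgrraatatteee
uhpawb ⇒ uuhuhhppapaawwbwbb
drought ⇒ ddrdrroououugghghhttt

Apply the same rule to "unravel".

uununnrraraavveveelll

Each output is the input with this applied: repeat every character 3 times, then swap each adjacent pair of characters (1↔2, 3↔4, ...).
Working it through for "unravel": intermediate "uuunnnrrraaavvveeelll", final "uununnrraraavveveelll".
(Check on "migrate": → "mmmiiigggrrraaattteee" → "mmimiiggrgrraatatteee" ✓)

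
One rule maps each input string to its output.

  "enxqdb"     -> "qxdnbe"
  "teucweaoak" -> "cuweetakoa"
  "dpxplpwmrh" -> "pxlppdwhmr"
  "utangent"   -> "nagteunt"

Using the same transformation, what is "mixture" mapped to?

txuirme

The rule is to move the first 3 characters to the end (rotate left by 3), then take characters alternately from the front and the back (1st, last, 2nd, 2nd-last, ...).
Applying both steps to "mixture": "turemix", then "txuirme".
(Check on "dpxplpwmrh": → "plpwmrhdpx" → "pxlppdwhmr" ✓)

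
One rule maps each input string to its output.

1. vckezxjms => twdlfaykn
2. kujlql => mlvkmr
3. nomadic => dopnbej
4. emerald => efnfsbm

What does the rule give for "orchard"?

In each case the input is transformed by: move the last character to the front, then shift every letter 1 place forward in the alphabet (wrapping around).
On "orchard": the first step gives "dorchar", and the second then gives "epsdibs".

epsdibs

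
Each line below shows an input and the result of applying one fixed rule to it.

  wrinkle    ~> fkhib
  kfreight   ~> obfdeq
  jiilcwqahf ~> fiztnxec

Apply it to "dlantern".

xkqbok

In each case the input is transformed by: delete the first 2 characters, then shift every letter 3 places backward in the alphabet (wrapping around).
Starting from "dlantern": after the first operation, "antern"; after the second, "xkqbok".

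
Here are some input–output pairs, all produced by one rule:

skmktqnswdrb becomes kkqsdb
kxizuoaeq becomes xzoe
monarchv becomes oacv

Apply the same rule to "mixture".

itr

The rule is to keep every other character starting from the second (positions 2nd, 4th, 6th, ...).
For "mixture" the result is "itr".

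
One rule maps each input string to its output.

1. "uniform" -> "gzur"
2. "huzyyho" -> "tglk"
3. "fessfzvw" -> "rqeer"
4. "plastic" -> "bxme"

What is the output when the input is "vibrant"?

hund

Looking at the pairs, the operation is to delete the last 3 characters, then shift every letter 12 places forward in the alphabet (wrapping around).
"vibrant" → "vibr" → "hund".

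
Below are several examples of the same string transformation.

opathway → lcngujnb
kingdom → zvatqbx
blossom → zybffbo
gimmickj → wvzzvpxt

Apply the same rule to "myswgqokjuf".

slfjtdbxwhz

What's happening: swap the first and last characters, then shift every letter 13 places forward in the alphabet (wrapping around) — i.e. ROT13.
For "myswgqokjuf", step one produces "fyswgqokjum"; step two turns that into "slfjtdbxwhz".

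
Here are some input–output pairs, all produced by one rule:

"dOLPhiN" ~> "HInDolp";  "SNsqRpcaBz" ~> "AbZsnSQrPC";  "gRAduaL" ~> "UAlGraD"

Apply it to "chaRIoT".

The transformation: move the last 3 characters to the front (rotate right by 3), then flip the case of every letter.
Working it through for "chaRIoT": intermediate "IoTchaR", final "iOtCHAr".
(Check on "SNsqRpcaBz": → "aBzSNsqRpc" → "AbZsnSQrPC" ✓)

iOtCHAr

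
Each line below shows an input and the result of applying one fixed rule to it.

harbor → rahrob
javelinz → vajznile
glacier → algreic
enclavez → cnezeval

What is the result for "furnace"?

rufecan

Rule — move the first 3 characters to the end (rotate left by 3), then reverse the string.
For "furnace" the result is "rufecan".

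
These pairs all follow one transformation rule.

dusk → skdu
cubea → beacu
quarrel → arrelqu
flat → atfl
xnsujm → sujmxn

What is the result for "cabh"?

Looking at the pairs, the operation is to move the first 2 characters to the end (rotate left by 2).
Doing the same to "cabh": "bhca".

bhca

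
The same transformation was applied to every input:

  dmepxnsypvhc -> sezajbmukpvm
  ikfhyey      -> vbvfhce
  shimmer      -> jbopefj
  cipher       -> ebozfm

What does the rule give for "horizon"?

In each case the input is transformed by: shift every letter 3 places backward in the alphabet (wrapping around), then move the last 3 characters to the front (rotate right by 3).
Doing the same to "horizon": "wlkelof".

wlkelof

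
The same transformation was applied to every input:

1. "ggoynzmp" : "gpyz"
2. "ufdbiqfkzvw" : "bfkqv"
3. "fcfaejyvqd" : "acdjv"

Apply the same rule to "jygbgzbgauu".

The rule is to keep every other character starting from the second (positions 2nd, 4th, 6th, ...), then sort the characters into alphabetical order.
"jygbgzbgauu" → "ybzgu" → "bguyz".

bguyz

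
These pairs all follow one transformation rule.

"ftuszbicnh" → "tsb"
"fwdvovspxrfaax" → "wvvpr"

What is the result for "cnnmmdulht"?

In each case the input is transformed by: keep every other character starting from the second (positions 2nd, 4th, 6th, ...), then delete the last 2 characters.
Applying both steps to "cnnmmdulht": "nmdlt", then "nmd".

nmd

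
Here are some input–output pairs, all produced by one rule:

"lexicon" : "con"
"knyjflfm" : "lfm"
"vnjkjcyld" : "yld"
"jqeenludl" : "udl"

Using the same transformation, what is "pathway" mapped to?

Looking at the pairs, the operation is to keep only the last 3 characters.
Applying that to "pathway" gives "way".

way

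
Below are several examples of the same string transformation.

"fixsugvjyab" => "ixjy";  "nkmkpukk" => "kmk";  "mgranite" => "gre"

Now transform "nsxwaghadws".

sxad

Each output is the input with this applied: swap each adjacent pair of characters (1↔2, 3↔4, ...), then keep one character in every 3, starting at position 1 (positions 1st, 4th, 7th, ...).
On "nsxwaghadws": the first step gives "snwxgaahwds", and the second then gives "sxad".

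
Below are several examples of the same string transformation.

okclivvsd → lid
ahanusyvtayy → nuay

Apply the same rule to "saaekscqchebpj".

ekhe

The transformation: swap each adjacent pair of characters (1↔2, 3↔4, ...), then keep one character in every 3, starting at position 3 (positions 3rd, 6th, 9th, ...).
For "saaekscqchebpj" the result is "ekhe".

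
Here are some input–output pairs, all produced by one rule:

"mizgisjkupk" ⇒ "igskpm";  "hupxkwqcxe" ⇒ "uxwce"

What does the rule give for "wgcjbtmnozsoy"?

In each case the input is transformed by: move the first character to the end, then keep every other character starting from the first (positions 1st, 3rd, 5th, ...).
Working it through for "wgcjbtmnozsoy": intermediate "gcjbtmnozsoyw", final "gjtnzow".

gjtnzow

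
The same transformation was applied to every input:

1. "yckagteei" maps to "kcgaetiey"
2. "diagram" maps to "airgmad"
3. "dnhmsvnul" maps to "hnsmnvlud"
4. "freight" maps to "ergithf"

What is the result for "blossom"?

The pattern: move the first character to the end, then swap each adjacent pair of characters (1↔2, 3↔4, ...).
Starting from "blossom": after the first operation, "lossomb"; after the second, "olssmob".
(Check on "dnhmsvnul": → "nhmsvnuld" → "hnsmnvlud" ✓)

olssmob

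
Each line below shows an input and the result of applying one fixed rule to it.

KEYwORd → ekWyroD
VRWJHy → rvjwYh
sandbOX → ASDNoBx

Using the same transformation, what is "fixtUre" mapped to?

Rule — flip the case of every letter, then swap each adjacent pair of characters (1↔2, 3↔4, ...).
For "fixtUre", step one produces "FIXTuRE"; step two turns that into "IFTXRuE".

IFTXRuE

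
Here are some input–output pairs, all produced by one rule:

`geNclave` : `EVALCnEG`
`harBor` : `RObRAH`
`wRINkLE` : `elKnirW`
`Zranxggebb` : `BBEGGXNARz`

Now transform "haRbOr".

Each output is the input with this applied: reverse the string, then flip the case of every letter.
"haRbOr" → "rObRah" → "RoBrAH".
(Check on "Zranxggebb": → "bbeggxnarZ" → "BBEGGXNARz" ✓)

RoBrAH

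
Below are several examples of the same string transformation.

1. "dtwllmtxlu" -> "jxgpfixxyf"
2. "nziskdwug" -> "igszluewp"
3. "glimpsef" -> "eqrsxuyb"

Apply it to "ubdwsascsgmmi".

Rule — shift every letter 12 places forward in the alphabet (wrapping around), then move the last 3 characters to the front (rotate right by 3).
On "ubdwsascsgmmi" that produces "yyugnpiemeoes".

yyugnpiemeoes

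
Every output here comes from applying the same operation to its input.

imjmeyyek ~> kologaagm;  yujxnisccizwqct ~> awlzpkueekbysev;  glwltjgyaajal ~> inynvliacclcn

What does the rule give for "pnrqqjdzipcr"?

rptsslfbkret

Each output is the input with this applied: shift every letter 2 places forward in the alphabet (wrapping around).
So "pnrqqjdzipcr" becomes "rptsslfbkret".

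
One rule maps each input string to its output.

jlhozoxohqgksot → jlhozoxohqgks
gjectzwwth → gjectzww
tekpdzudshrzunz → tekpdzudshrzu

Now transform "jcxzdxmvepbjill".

Each output is the input with this applied: delete the last 2 characters.
So "jcxzdxmvepbjill" becomes "jcxzdxmvepbji".

jcxzdxmvepbji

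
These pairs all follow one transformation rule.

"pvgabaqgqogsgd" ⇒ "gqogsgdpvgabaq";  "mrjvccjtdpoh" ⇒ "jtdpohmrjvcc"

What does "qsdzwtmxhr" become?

tmxhrqsdzw

Rule — swap the front and back halves of the string.
Doing the same to "qsdzwtmxhr": "tmxhrqsdzw".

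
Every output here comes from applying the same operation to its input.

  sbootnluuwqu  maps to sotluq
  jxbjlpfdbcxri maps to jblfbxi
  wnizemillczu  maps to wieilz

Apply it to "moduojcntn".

Looking at the pairs, the operation is to keep every other character starting from the first (positions 1st, 3rd, 5th, ...).
On "moduojcntn" that produces "mdoct".

mdoct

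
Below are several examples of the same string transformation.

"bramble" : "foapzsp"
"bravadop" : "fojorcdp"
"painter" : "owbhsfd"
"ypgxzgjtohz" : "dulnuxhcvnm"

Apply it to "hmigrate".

awufohsv

Each output is the input with this applied: shift every letter 12 places backward in the alphabet (wrapping around), then move the first character to the end.
Starting from "hmigrate": after the first operation, "vawufohs"; after the second, "awufohsv".
(Check on "bramble": → "pfoapzs" → "foapzsp" ✓)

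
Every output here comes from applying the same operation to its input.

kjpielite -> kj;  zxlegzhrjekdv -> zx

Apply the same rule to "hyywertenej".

The pattern: keep only the first 2 characters.
On "hyywertenej" that produces "hy".

hy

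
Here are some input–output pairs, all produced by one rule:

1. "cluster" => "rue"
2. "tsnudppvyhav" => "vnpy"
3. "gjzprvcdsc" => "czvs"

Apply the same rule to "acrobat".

Each output is the input with this applied: move the last character to the front, then keep one character in every 3, starting at position 1 (positions 1st, 4th, 7th, ...).
"acrobat" → "tacroba" → "tra".

tra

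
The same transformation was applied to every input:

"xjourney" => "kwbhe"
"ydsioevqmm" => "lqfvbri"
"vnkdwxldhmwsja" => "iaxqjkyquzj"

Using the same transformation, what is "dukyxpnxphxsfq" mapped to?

qhxlkcakcuk

The rule is to shift every letter 13 places forward in the alphabet (wrapping around) — i.e. ROT13, then delete the last 3 characters.
"dukyxpnxphxsfq" → "qhxlkcakcukfsd" → "qhxlkcakcuk".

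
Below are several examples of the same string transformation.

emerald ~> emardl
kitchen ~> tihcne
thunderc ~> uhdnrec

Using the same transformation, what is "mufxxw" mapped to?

What's happening: delete the first character, then swap each adjacent pair of characters (1↔2, 3↔4, ...).
Applying both steps to "mufxxw": "ufxxw", then "fuxxw".

fuxxw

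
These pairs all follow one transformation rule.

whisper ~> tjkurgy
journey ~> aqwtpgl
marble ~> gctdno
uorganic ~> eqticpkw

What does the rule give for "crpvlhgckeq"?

strxnjiemge

Looking at the pairs, the operation is to swap the first and last characters, then shift every letter 2 places forward in the alphabet (wrapping around).
For "crpvlhgckeq", step one produces "qrpvlhgckec"; step two turns that into "strxnjiemge".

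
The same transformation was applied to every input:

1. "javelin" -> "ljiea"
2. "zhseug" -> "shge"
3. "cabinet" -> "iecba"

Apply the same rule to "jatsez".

sjea

Rule — sort the characters into reverse alphabetical order, then delete the first 2 characters.
Applying both steps to "jatsez": "ztsjea", then "sjea".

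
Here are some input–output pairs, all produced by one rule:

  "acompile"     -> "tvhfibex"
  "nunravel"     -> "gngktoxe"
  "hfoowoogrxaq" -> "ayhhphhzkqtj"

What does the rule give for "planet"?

ietgxm

Rule — shift every letter 7 places backward in the alphabet (wrapping around).
So "planet" becomes "ietgxm".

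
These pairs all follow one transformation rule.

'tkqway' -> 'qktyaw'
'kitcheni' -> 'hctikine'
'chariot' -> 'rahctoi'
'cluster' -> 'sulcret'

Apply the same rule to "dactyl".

cadlyt

The rule is to reverse the string, then move the first 3 characters to the end (rotate left by 3).
"dactyl" → "lytcad" → "cadlyt".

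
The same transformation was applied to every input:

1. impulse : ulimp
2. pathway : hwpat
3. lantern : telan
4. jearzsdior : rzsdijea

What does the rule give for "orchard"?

haorc

Rule — delete the last 2 characters, then move the first 3 characters to the end (rotate left by 3).
For "orchard" the result is "haorc".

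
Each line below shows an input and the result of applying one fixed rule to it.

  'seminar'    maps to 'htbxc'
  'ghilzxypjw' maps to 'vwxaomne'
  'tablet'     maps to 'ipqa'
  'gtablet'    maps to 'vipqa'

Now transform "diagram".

The rule is to delete the last 2 characters, then shift every letter 11 places backward in the alphabet (wrapping around).
For "diagram", step one produces "diagr"; step two turns that into "sxpvg".

sxpvg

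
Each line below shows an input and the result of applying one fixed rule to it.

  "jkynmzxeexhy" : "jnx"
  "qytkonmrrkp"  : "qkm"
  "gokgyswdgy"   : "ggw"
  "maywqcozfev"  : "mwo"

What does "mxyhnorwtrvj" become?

In each case the input is transformed by: delete the last 3 characters, then keep one character in every 3, starting at position 1 (positions 1st, 4th, 7th, ...).
For "mxyhnorwtrvj" the result is "mhr".

mhr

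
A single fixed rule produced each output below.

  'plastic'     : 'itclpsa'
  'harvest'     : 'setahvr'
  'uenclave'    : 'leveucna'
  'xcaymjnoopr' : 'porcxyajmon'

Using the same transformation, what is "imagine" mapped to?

niemiga

Rule — swap each adjacent pair of characters (1↔2, 3↔4, ...), then move the last 3 characters to the front (rotate right by 3).
Starting from "imagine": after the first operation, "miganie"; after the second, "niemiga".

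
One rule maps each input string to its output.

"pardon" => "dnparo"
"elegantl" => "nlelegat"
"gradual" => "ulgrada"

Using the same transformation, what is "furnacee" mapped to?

cefurnae

What's happening: move the last 2 characters to the front (rotate right by 2), then swap the first and last characters.
For "furnacee" the result is "cefurnae".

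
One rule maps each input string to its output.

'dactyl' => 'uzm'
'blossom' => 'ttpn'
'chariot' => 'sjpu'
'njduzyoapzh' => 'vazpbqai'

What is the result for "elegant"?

hbou

Looking at the pairs, the operation is to shift every letter 1 place forward in the alphabet (wrapping around), then delete the first 3 characters.
Working it through for "elegant": intermediate "fmfhbou", final "hbou".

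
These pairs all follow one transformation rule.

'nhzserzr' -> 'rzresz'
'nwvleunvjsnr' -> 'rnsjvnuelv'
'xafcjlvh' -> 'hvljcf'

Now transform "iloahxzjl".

In each case the input is transformed by: reverse the string, then delete the last 2 characters.
Working it through for "iloahxzjl": intermediate "ljzxhaoli", final "ljzxhao".

ljzxhao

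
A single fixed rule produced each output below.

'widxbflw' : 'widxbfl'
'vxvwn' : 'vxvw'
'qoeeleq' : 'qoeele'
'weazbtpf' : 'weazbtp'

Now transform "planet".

plane

What's happening: delete the last character.
On "planet" that produces "plane".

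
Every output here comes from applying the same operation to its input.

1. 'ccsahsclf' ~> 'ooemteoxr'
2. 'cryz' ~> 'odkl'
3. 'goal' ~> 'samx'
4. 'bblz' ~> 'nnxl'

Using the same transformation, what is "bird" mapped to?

Each output is the input with this applied: shift every letter 12 places forward in the alphabet (wrapping around).
Doing the same to "bird": "nudp".

nudp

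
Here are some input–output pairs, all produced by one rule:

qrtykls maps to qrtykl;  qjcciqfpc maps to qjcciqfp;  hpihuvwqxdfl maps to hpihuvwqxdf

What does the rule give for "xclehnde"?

xclehnd

Looking at the pairs, the operation is to delete the last character.
On "xclehnde" that produces "xclehnd".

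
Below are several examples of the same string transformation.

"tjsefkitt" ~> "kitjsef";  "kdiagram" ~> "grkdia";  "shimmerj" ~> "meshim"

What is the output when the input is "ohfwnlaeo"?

laohfwn

The rule is to delete the last 2 characters, then move the last 2 characters to the front (rotate right by 2).
Applying both steps to "ohfwnlaeo": "ohfwnla", then "laohfwn".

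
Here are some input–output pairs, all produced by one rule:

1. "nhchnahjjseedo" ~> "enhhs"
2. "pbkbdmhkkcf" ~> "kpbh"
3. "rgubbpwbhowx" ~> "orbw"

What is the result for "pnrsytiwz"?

What's happening: move the last 3 characters to the front (rotate right by 3), then keep one character in every 3, starting at position 1 (positions 1st, 4th, 7th, ...).
"pnrsytiwz" → "iwzpnrsyt" → "ips".

ips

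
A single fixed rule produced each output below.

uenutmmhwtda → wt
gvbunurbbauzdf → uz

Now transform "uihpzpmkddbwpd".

bw

The rule is to move the last 2 characters to the front (rotate right by 2), then keep only the last 2 characters.
Working it through for "uihpzpmkddbwpd": intermediate "pduihpzpmkddbw", final "bw".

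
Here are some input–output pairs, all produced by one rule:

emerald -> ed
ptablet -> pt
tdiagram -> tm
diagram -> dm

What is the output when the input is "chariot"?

Rule — take characters alternately from the front and the back (1st, last, 2nd, 2nd-last, ...), then keep only the first 2 characters.
On "chariot": the first step gives "cthoair", and the second then gives "ct".

ct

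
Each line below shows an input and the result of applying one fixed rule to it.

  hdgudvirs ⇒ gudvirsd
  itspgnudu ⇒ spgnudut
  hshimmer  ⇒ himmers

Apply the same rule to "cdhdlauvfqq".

hdlauvfqqd

Rule — delete the first character, then move the first character to the end.
Starting from "cdhdlauvfqq": after the first operation, "dhdlauvfqq"; after the second, "hdlauvfqqd".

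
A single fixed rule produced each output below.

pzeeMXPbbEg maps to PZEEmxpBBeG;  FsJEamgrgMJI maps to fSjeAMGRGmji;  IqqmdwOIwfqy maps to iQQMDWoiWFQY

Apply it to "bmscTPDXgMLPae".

Rule — flip the case of every letter.
On "bmscTPDXgMLPae" that produces "BMSCtpdxGmlpAE".

BMSCtpdxGmlpAE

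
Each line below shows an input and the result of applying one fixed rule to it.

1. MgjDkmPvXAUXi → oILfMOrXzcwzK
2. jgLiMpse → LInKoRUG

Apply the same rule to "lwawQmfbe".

Each output is the input with this applied: flip the case of every letter, then shift every letter 2 places forward in the alphabet (wrapping around).
For "lwawQmfbe" the result is "NYCYsOHDG".

NYCYsOHDG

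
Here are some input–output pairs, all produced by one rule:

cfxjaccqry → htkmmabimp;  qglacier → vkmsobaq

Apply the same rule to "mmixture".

shdeboww

The rule is to shift every letter 10 places forward in the alphabet (wrapping around), then move the first 2 characters to the end (rotate left by 2).
"mmixture" → "wwshdebo" → "shdeboww".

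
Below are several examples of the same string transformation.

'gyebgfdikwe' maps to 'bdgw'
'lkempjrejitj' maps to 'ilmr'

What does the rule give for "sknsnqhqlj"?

Looking at the pairs, the operation is to keep one character in every 3, starting at position 1 (positions 1st, 4th, 7th, ...), then sort the characters into alphabetical order.
Doing the same to "sknsnqhqlj": "hjss".

hjss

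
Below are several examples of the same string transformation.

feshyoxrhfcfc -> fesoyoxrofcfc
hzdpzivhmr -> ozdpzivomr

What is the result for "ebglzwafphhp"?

ebglzwafpoop

In each case the input is transformed by: replace every "h" with "o".
"ebglzwafphhp" → "ebglzwafpoop".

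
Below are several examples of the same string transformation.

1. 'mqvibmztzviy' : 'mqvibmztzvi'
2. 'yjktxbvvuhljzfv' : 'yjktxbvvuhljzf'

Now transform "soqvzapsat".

In each case the input is transformed by: delete the last character.
On "soqvzapsat" that produces "soqvzapsa".

soqvzapsa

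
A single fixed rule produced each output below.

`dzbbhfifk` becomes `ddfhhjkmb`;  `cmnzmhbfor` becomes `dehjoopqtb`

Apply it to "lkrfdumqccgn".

eefhimnopstw

In each case the input is transformed by: sort the characters into alphabetical order, then shift every letter 2 places forward in the alphabet (wrapping around).
Starting from "lkrfdumqccgn": after the first operation, "ccdfgklmnqru"; after the second, "eefhimnopstw".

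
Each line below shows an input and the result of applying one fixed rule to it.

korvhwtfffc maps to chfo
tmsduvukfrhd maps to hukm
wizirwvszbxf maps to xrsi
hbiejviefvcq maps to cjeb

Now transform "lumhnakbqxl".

The rule is to keep one character in every 3, starting at position 2 (positions 2nd, 5th, 8th, ...), then swap the first and last characters.
For "lumhnakbqxl", step one produces "unbl"; step two turns that into "lnbu".

lnbu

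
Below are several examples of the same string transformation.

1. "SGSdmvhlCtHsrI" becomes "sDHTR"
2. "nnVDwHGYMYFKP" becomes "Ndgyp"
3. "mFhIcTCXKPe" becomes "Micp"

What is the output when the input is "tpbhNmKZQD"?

Each output is the input with this applied: keep one character in every 3, starting at position 1 (positions 1st, 4th, 7th, ...), then flip the case of every letter.
Applying both steps to "tpbhNmKZQD": "thKD", then "THkd".

THkd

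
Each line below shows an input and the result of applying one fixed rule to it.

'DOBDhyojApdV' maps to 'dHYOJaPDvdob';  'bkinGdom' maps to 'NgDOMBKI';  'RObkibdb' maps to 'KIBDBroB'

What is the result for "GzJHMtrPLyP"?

Each output is the input with this applied: move the first 3 characters to the end (rotate left by 3), then flip the case of every letter.
"GzJHMtrPLyP" → "HMtrPLyPGzJ" → "hmTRplYpgZj".

hmTRplYpgZj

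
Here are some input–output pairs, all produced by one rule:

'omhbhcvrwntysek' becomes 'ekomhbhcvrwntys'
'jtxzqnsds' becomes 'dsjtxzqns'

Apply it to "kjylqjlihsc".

sckjylqjlih

The transformation: move the last 2 characters to the front (rotate right by 2).
So "kjylqjlihsc" becomes "sckjylqjlih".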